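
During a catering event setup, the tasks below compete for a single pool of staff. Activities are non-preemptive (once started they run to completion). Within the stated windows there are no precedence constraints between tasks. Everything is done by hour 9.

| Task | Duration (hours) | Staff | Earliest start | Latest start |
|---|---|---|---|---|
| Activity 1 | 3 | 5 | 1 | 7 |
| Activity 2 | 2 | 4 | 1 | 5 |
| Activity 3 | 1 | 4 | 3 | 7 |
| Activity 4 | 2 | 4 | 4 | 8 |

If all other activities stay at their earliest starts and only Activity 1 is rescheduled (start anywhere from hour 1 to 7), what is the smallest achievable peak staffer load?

5

Activity 1@1: h1:9  h2:9  h3:9  h4:4  h5:4  h6:0  h7:0  h8:0  h9:0 → peak 9
Activity 1@2: h1:4  h2:9  h3:9  h4:9  h5:4  h6:0  h7:0  h8:0  h9:0 → peak 9
Activity 1@3: h1:4  h2:4  h3:9  h4:9  h5:9  h6:0  h7:0  h8:0  h9:0 → peak 9
Activity 1@4: h1:4  h2:4  h3:4  h4:9  h5:9  h6:5  h7:0  h8:0  h9:0 → peak 9
Activity 1@5: h1:4  h2:4  h3:4  h4:4  h5:9  h6:5  h7:5  h8:0  h9:0 → peak 9
Activity 1@6: h1:4  h2:4  h3:4  h4:4  h5:4  h6:5  h7:5  h8:5  h9:0 → peak 5
Activity 1@7: h1:4  h2:4  h3:4  h4:4  h5:4  h6:0  h7:5  h8:5  h9:5 → peak 5
Best is Activity 1@6, peak 5.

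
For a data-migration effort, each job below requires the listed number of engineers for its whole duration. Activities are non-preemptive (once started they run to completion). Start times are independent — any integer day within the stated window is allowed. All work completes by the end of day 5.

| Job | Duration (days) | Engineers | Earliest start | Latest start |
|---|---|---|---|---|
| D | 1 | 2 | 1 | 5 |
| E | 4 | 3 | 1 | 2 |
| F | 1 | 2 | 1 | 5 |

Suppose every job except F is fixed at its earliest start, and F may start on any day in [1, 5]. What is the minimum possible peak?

F@1: d1:7  d2:3  d3:3  d4:3  d5:0 → peak 7
F@2: d1:5  d2:5  d3:3  d4:3  d5:0 → peak 5
F@3: d1:5  d2:3  d3:5  d4:3  d5:0 → peak 5
F@4: d1:5  d2:3  d3:3  d4:5  d5:0 → peak 5
F@5: d1:5  d2:3  d3:3  d4:3  d5:2 → peak 5
Best is F@2, peak 5.

5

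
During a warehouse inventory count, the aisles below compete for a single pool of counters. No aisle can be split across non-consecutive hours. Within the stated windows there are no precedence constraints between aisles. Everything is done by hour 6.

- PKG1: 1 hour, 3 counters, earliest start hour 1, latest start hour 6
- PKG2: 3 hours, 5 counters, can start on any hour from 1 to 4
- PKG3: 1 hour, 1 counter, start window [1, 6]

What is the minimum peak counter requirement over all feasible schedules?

5

Early-start (PKG1@1, PKG2@1, PKG3@1) gives peak 9: h1:9  h2:5  h3:5  h4:0  h5:0  h6:0.
Shift PKG2→2.
Schedule PKG1@1, PKG2@2, PKG3@1: h1:4  h2:5  h3:5  h4:5  h5:0  h6:0 — peak 5.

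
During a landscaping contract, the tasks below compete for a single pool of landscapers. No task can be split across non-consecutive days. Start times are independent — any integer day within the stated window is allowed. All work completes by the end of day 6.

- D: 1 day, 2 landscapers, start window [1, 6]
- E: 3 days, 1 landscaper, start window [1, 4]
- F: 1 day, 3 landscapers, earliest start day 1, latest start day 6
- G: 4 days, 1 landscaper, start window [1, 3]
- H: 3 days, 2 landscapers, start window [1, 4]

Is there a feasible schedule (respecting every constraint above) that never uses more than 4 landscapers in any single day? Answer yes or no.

yes

Schedule D@1, E@1, F@2, G@3, H@3: d1:3  d2:4  d3:4  d4:3  d5:3  d6:1 — peak 4 ≤ 4.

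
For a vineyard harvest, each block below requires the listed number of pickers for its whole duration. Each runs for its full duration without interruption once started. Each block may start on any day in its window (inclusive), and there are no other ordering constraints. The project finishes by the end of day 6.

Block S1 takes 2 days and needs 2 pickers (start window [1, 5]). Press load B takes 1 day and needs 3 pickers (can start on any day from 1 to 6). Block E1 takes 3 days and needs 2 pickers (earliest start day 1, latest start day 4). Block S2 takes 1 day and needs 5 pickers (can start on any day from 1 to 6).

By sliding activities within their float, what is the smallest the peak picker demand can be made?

5

Early-start (Block S1@1, Press load B@1, Block E1@1, Block S2@1) gives peak 12: d1:12  d2:4  d3:2  d4:0  d5:0  d6:0.
Shift Block E1→2, Block S2→5.
Schedule Block S1@1, Press load B@1, Block E1@2, Block S2@5: d1:5  d2:4  d3:2  d4:2  d5:5  d6:0 — peak 5.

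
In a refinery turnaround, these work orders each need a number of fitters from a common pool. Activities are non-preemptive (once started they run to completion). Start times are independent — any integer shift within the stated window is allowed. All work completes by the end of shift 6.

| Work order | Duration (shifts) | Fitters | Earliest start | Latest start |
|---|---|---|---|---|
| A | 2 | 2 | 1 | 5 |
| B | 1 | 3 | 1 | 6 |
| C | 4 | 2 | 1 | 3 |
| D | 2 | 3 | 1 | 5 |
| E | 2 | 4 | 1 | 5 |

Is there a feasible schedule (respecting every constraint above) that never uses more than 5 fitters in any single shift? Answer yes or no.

The minimum achievable peak is 6; 5 < 6, so no feasible schedule stays within the cap.

no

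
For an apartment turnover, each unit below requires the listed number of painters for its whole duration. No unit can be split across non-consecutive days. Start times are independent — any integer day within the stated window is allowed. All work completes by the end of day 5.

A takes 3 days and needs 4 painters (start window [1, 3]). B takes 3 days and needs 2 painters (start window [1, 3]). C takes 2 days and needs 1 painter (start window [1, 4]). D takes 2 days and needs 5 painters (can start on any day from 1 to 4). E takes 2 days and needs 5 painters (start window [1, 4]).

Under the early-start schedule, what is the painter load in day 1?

At early start, day 1 has: A, B, C, D, E.
Demand: 4 + 2 + 1 + 5 + 5 = 17.

17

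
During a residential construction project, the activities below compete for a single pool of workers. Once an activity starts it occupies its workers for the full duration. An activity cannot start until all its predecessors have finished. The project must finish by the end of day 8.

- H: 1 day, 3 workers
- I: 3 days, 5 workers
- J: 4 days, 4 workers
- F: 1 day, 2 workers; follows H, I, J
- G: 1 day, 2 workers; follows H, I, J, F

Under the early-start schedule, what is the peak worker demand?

12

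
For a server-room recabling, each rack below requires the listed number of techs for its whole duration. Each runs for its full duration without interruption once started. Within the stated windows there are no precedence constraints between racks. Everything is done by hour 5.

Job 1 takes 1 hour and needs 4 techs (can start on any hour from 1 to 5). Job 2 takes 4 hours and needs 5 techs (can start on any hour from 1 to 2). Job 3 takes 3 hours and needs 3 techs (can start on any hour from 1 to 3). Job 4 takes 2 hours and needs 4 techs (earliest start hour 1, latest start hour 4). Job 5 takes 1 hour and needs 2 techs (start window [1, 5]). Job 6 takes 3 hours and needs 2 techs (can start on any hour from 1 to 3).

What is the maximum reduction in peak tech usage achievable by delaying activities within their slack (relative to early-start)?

10

Early-start peak: h1:20  h2:14  h3:10  h4:5  h5:0 ⇒ 20.
Leveled (Job 1@1, Job 2@2, Job 3@3, Job 4@1, Job 5@1, Job 6@3): h1:10  h2:9  h3:10  h4:10  h5:10 ⇒ 10.
Reduction 20 − 10 = 10.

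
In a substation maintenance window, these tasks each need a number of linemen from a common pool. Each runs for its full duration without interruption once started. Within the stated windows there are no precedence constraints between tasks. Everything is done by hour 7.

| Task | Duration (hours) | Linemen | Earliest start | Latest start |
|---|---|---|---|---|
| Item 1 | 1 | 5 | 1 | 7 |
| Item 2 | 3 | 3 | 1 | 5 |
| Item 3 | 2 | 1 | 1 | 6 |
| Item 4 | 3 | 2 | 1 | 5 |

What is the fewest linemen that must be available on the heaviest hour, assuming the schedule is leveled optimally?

Early-start (Item 1@1, Item 2@1, Item 3@1, Item 4@1) gives peak 11: h1:11  h2:6  h3:5  h4:0  h5:0  h6:0  h7:0.
Shift Item 2→2, Item 3→2, Item 4→4.
Schedule Item 1@1, Item 2@2, Item 3@2, Item 4@4: h1:5  h2:4  h3:4  h4:5  h5:2  h6:2  h7:0 — peak 5.

5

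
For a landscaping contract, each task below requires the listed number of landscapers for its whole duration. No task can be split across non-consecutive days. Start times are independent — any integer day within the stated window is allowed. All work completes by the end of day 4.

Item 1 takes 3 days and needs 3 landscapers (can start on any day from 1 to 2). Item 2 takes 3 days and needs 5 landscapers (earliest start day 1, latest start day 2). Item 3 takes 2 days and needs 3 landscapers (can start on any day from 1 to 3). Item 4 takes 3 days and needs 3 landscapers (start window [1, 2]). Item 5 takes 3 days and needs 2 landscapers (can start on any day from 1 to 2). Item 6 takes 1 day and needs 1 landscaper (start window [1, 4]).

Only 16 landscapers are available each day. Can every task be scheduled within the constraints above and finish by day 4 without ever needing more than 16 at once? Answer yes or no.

yes

Schedule Item 1@1, Item 2@1, Item 3@1, Item 4@1, Item 5@1, Item 6@3: d1:16  d2:16  d3:14  d4:0 — peak 16 ≤ 16.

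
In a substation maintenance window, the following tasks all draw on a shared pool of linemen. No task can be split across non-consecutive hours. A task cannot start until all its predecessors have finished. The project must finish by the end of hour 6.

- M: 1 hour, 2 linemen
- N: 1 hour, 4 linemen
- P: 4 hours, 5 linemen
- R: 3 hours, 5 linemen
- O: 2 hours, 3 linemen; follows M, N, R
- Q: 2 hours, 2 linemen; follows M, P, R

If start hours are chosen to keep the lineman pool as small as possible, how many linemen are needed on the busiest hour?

Early-start (M@1, N@1, P@1, R@1, O@4, Q@5) gives peak 16: h1:16  h2:10  h3:10  h4:8  h5:5  h6:2.
Shift R→2, O→5.
Schedule M@1, N@1, P@1, R@2, O@5, Q@5: h1:11  h2:10  h3:10  h4:10  h5:5  h6:5 — peak 11.

11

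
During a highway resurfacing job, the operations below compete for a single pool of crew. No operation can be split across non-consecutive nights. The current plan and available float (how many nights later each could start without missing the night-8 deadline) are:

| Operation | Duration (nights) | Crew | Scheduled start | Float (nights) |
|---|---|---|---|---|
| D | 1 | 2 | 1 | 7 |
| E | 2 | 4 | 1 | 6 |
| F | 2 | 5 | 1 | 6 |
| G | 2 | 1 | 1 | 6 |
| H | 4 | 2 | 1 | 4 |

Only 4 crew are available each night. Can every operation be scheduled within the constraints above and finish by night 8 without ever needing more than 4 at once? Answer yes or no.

no

The minimum achievable peak is 5; 4 < 5, so no feasible schedule stays within the cap.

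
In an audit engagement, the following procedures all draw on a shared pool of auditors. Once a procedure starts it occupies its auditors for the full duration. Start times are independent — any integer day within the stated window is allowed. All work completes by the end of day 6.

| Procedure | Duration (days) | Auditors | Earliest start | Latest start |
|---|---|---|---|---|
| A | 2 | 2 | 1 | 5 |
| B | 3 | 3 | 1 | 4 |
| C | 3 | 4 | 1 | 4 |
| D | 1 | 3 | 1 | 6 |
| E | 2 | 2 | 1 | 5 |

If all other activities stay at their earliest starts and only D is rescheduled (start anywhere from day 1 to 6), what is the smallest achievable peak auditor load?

11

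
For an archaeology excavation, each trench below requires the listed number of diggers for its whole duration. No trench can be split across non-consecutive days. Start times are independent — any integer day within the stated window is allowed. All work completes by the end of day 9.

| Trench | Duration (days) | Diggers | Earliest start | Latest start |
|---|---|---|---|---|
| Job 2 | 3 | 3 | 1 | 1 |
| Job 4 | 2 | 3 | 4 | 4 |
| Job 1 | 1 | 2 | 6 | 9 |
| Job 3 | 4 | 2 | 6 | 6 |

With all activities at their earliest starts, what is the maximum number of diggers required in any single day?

Early-start schedule: Job 2@1, Job 4@4, Job 1@6, Job 3@6.
Load per day: day 1: 3, day 2: 3, day 3: 3, day 4: 3, day 5: 3, day 6: 4, day 7: 2, day 8: 2, day 9: 2.
Peak is 4.

4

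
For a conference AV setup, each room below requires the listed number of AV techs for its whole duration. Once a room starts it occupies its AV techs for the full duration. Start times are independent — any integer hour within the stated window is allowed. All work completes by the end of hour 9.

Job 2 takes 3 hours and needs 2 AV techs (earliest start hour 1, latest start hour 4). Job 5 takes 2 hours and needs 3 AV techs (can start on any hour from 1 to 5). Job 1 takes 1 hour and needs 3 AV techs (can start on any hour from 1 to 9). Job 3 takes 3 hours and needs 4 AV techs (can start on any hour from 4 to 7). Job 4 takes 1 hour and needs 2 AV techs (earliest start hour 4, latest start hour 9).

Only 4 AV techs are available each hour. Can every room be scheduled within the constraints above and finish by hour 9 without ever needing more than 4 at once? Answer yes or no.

yes

Schedule Job 2@2, Job 5@5, Job 1@1, Job 3@7, Job 4@4: h1:3  h2:2  h3:2  h4:4  h5:3  h6:3  h7:4  h8:4  h9:4 — peak 4 ≤ 4.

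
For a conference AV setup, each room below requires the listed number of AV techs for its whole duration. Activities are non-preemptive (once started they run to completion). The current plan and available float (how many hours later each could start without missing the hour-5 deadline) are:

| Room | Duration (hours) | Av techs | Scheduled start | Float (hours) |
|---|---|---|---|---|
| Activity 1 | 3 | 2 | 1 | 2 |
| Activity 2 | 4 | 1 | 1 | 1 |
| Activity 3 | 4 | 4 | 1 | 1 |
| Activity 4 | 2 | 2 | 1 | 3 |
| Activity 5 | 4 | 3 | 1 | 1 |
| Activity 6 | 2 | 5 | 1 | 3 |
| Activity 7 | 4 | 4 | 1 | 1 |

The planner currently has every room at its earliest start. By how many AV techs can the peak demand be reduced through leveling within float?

Early-start peak: h1:21  h2:21  h3:14  h4:12  h5:0 ⇒ 21.
Leveled (Activity 1@1, Activity 2@1, Activity 3@1, Activity 4@1, Activity 5@1, Activity 6@4, Activity 7@1): h1:16  h2:16  h3:14  h4:17  h5:5 ⇒ 17.
Reduction 21 − 17 = 4.

4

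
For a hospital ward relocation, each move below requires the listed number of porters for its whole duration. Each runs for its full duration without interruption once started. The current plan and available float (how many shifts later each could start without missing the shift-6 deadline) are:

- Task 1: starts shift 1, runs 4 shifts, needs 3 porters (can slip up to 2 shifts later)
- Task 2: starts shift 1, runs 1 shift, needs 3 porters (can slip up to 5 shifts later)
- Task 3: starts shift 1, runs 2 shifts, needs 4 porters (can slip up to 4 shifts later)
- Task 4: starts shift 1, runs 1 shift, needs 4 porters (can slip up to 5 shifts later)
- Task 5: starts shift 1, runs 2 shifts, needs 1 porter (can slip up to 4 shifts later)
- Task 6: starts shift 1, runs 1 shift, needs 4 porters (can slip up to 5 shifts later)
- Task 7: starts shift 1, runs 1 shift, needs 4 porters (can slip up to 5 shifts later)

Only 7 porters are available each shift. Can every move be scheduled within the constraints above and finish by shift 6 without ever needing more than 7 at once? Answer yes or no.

Schedule Task 1@1, Task 2@1, Task 3@2, Task 4@4, Task 5@5, Task 6@5, Task 7@6: s1:6  s2:7  s3:7  s4:7  s5:5  s6:5 — peak 7 ≤ 7.

yes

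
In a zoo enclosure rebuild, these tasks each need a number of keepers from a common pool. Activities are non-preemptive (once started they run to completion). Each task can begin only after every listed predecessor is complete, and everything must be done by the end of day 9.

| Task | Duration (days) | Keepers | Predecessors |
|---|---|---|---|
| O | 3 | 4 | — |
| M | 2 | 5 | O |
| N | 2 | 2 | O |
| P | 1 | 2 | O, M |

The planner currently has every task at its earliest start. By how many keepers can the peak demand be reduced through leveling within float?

2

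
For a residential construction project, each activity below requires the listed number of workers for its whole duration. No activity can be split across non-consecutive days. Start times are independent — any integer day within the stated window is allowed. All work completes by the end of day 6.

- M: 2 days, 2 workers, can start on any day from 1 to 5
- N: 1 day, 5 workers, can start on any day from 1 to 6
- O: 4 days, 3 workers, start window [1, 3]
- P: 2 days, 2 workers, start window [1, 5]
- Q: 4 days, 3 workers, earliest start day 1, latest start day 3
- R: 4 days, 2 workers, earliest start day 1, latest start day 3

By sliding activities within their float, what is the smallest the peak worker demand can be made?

Early-start (M@1, N@1, O@1, P@1, Q@1, R@1) gives peak 17: d1:17  d2:12  d3:8  d4:8  d5:0  d6:0.
Shift O→2, Q→3, R→2.
Schedule M@1, N@1, O@2, P@1, Q@3, R@2: d1:9  d2:9  d3:8  d4:8  d5:8  d6:3 — peak 9.

9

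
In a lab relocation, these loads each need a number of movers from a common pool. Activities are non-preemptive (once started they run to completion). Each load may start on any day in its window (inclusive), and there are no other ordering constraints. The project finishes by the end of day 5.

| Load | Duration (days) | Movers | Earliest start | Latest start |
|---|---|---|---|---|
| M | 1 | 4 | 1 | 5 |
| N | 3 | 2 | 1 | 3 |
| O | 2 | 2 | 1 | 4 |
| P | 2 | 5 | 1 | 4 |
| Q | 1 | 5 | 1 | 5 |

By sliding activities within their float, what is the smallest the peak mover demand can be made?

7

Early-start (M@1, N@1, O@1, P@1, Q@1) gives peak 18: d1:18  d2:9  d3:2  d4:0  d5:0.
Shift O→3, P→4, Q→2.
Schedule M@1, N@1, O@3, P@4, Q@2: d1:6  d2:7  d3:4  d4:7  d5:5 — peak 7.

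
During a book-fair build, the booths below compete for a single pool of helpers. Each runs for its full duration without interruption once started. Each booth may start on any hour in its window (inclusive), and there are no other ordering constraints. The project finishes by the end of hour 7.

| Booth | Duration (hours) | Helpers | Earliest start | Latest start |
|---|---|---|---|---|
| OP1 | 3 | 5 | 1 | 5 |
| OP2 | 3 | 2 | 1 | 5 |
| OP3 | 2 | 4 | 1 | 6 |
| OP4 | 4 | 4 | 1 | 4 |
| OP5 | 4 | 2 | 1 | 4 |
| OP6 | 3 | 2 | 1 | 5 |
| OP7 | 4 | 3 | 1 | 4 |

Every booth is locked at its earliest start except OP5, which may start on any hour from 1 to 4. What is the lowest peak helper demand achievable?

20

OP5@1: h1:22  h2:22  h3:18  h4:9  h5:0  h6:0  h7:0 → peak 22
OP5@2: h1:20  h2:22  h3:18  h4:9  h5:2  h6:0  h7:0 → peak 22
OP5@3: h1:20  h2:20  h3:18  h4:9  h5:2  h6:2  h7:0 → peak 20
OP5@4: h1:20  h2:20  h3:16  h4:9  h5:2  h6:2  h7:2 → peak 20
Best is OP5@3, peak 20.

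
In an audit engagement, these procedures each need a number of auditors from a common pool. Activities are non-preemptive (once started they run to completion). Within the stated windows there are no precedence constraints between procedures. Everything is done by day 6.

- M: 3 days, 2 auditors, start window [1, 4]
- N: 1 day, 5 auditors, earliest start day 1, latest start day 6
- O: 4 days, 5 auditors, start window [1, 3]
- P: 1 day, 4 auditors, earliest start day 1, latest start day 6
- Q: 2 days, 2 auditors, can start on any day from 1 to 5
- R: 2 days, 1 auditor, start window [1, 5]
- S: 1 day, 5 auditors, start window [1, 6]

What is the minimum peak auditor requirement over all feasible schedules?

9

Early-start (M@1, N@1, O@1, P@1, Q@1, R@1, S@1) gives peak 24: d1:24  d2:10  d3:7  d4:5  d5:0  d6:0.
Shift O→2, P→4, R→5, S→6.
Schedule M@1, N@1, O@2, P@4, Q@1, R@5, S@6: d1:9  d2:9  d3:7  d4:9  d5:6  d6:6 — peak 9.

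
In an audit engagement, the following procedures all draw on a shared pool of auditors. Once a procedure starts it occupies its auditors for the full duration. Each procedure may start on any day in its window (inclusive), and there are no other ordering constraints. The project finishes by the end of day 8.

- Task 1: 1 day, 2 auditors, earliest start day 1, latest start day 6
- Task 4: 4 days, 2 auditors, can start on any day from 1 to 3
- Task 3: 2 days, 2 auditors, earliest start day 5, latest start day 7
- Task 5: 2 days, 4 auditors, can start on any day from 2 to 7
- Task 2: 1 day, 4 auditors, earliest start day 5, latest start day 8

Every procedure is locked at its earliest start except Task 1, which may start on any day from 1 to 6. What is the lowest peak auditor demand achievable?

Task 1@1: d1:4  d2:6  d3:6  d4:2  d5:6  d6:2  d7:0  d8:0 → peak 6
Task 1@2: d1:2  d2:8  d3:6  d4:2  d5:6  d6:2  d7:0  d8:0 → peak 8
Task 1@3: d1:2  d2:6  d3:8  d4:2  d5:6  d6:2  d7:0  d8:0 → peak 8
Task 1@4: d1:2  d2:6  d3:6  d4:4  d5:6  d6:2  d7:0  d8:0 → peak 6
Task 1@5: d1:2  d2:6  d3:6  d4:2  d5:8  d6:2  d7:0  d8:0 → peak 8
Task 1@6: d1:2  d2:6  d3:6  d4:2  d5:6  d6:4  d7:0  d8:0 → peak 6
Best is Task 1@1, peak 6.

6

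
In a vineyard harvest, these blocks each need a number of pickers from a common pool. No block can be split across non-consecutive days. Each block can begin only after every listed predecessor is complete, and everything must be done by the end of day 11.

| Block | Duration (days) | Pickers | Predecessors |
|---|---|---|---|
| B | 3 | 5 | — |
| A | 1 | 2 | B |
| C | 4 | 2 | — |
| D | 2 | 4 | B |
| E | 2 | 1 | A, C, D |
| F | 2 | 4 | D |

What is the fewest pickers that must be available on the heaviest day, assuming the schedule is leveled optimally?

Early-start (B@1, A@4, C@1, D@4, E@6, F@6) gives peak 8: d1:7  d2:7  d3:7  d4:8  d5:4  d6:5  d7:5  d8:0  d9:0  d10:0  d11:0.
Shift C→4, D→8, E→10, F→10.
Schedule B@1, A@4, C@4, D@8, E@10, F@10: d1:5  d2:5  d3:5  d4:4  d5:2  d6:2  d7:2  d8:4  d9:4  d10:5  d11:5 — peak 5.

5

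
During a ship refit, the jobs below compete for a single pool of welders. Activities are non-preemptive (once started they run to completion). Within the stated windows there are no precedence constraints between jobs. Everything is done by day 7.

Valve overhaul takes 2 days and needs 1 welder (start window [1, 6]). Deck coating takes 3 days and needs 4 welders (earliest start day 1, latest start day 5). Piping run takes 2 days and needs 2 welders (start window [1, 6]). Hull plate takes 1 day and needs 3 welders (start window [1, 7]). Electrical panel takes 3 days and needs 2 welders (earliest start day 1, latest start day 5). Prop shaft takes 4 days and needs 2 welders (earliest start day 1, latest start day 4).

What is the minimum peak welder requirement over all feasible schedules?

6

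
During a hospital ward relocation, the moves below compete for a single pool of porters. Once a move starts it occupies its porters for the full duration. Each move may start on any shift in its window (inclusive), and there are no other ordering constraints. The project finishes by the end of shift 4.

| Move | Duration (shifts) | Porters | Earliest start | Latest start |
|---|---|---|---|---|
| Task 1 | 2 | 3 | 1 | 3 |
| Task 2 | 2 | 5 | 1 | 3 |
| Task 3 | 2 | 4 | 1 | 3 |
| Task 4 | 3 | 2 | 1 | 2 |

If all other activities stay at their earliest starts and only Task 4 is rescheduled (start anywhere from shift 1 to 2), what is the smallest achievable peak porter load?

14

Task 4@1: s1:14  s2:14  s3:2  s4:0 → peak 14
Task 4@2: s1:12  s2:14  s3:2  s4:2 → peak 14
Best is Task 4@1, peak 14.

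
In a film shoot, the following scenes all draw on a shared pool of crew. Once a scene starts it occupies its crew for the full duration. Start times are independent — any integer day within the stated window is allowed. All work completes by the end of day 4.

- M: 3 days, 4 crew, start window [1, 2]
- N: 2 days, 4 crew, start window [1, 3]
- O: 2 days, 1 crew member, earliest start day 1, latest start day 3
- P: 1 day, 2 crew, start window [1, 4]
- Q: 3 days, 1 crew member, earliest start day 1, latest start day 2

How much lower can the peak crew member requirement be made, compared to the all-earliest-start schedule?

Early-start peak: d1:12  d2:10  d3:5  d4:0 ⇒ 12.
Leveled (M@1, N@1, O@3, P@3, Q@1): d1:9  d2:9  d3:8  d4:1 ⇒ 9.
Reduction 12 − 9 = 3.

3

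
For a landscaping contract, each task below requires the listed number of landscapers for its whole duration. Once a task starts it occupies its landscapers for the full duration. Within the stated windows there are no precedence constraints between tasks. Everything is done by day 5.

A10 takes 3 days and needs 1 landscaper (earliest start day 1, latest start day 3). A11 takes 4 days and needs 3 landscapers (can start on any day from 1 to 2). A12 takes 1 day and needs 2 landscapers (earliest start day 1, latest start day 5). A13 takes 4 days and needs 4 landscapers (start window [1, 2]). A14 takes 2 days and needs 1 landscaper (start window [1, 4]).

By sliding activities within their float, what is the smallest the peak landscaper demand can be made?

8

Early-start (A10@1, A11@1, A12@1, A13@1, A14@1) gives peak 11: d1:11  d2:9  d3:8  d4:7  d5:0.
Shift A13→2, A14→4.
Schedule A10@1, A11@1, A12@1, A13@2, A14@4: d1:6  d2:8  d3:8  d4:8  d5:5 — peak 8.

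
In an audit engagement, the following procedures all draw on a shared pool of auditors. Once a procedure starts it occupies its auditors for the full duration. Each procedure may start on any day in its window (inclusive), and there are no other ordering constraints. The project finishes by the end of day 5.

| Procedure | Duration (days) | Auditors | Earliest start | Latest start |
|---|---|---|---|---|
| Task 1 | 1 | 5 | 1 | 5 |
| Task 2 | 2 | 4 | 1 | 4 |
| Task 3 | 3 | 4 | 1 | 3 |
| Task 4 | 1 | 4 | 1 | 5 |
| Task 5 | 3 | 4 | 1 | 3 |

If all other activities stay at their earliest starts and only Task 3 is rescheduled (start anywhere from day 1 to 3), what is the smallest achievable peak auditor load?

Task 3@1: d1:21  d2:12  d3:8  d4:0  d5:0 → peak 21
Task 3@2: d1:17  d2:12  d3:8  d4:4  d5:0 → peak 17
Task 3@3: d1:17  d2:8  d3:8  d4:4  d5:4 → peak 17
Best is Task 3@2, peak 17.

17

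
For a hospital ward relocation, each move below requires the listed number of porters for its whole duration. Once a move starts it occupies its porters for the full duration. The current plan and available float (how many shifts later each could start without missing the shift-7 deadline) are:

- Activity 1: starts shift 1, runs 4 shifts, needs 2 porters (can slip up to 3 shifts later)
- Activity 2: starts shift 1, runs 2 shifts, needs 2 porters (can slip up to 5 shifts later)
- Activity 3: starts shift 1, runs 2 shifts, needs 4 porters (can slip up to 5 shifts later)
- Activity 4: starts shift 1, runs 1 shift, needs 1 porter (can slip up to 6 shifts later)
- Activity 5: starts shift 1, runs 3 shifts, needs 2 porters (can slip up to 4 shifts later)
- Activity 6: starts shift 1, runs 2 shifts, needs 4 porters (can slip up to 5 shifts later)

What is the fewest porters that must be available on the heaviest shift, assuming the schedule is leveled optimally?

6

Early-start (Activity 1@1, Activity 2@1, Activity 3@1, Activity 4@1, Activity 5@1, Activity 6@1) gives peak 15: s1:15  s2:14  s3:4  s4:2  s5:0  s6:0  s7:0.
Shift Activity 3→3, Activity 5→5, Activity 6→5.
Schedule Activity 1@1, Activity 2@1, Activity 3@3, Activity 4@1, Activity 5@5, Activity 6@5: s1:5  s2:4  s3:6  s4:6  s5:6  s6:6  s7:2 — peak 6.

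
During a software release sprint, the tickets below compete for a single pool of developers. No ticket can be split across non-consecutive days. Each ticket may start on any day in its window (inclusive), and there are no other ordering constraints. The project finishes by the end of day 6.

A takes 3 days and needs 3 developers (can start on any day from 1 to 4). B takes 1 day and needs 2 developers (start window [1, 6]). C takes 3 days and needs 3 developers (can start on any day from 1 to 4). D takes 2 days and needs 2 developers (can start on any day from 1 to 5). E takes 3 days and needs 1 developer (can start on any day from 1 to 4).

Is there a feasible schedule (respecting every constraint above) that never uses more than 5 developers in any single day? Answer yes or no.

yes

Schedule A@1, B@1, C@4, D@2, E@4: d1:5  d2:5  d3:5  d4:4  d5:4  d6:4 — peak 5 ≤ 5.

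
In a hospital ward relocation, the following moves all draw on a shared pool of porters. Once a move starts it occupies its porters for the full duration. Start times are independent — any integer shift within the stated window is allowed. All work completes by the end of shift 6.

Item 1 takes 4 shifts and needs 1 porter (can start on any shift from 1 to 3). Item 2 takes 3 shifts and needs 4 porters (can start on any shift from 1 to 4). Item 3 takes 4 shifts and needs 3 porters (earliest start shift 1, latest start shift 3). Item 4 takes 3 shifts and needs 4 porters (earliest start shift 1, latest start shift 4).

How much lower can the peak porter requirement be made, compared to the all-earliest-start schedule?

4

Early-start peak: s1:12  s2:12  s3:12  s4:4  s5:0  s6:0 ⇒ 12.
Leveled (Item 1@1, Item 2@1, Item 3@1, Item 4@4): s1:8  s2:8  s3:8  s4:8  s5:4  s6:4 ⇒ 8.
Reduction 12 − 8 = 4.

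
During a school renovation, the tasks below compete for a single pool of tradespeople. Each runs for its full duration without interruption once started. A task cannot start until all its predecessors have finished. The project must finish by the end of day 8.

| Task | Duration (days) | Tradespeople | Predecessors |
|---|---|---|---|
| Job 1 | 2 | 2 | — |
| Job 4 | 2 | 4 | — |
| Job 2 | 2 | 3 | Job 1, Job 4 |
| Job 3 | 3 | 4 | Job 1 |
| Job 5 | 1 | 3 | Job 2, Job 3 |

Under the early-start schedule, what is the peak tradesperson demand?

7

Early-start schedule: Job 1@1, Job 4@1, Job 2@3, Job 3@3, Job 5@6.
Load per day: day 1: 6, day 2: 6, day 3: 7, day 4: 7, day 5: 4, day 6: 3, day 7: 0, day 8: 0.
Peak is 7.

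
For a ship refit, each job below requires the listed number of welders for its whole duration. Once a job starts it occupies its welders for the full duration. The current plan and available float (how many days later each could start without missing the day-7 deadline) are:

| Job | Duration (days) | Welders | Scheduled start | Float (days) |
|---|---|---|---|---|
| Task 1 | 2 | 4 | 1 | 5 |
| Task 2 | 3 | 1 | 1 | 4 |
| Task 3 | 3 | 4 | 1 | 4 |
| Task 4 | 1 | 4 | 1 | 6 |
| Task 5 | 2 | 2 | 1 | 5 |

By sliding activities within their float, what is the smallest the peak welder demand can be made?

Early-start (Task 1@1, Task 2@1, Task 3@1, Task 4@1, Task 5@1) gives peak 15: d1:15  d2:11  d3:5  d4:0  d5:0  d6:0  d7:0.
Shift Task 3→3, Task 4→6, Task 5→4.
Schedule Task 1@1, Task 2@1, Task 3@3, Task 4@6, Task 5@4: d1:5  d2:5  d3:5  d4:6  d5:6  d6:4  d7:0 — peak 6.

6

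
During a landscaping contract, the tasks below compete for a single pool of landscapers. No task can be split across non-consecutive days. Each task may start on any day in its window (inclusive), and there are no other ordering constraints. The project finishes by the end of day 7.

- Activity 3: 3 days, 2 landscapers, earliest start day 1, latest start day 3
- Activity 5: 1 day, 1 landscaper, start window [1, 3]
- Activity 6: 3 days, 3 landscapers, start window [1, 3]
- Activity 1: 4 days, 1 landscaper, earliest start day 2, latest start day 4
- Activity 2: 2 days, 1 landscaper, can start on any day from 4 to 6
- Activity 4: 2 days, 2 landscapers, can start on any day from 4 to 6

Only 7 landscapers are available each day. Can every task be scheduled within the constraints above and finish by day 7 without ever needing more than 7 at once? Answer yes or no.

Schedule Activity 3@1, Activity 5@1, Activity 6@2, Activity 1@4, Activity 2@4, Activity 4@5: d1:3  d2:5  d3:5  d4:5  d5:4  d6:3  d7:1 — peak 5 ≤ 7.

yes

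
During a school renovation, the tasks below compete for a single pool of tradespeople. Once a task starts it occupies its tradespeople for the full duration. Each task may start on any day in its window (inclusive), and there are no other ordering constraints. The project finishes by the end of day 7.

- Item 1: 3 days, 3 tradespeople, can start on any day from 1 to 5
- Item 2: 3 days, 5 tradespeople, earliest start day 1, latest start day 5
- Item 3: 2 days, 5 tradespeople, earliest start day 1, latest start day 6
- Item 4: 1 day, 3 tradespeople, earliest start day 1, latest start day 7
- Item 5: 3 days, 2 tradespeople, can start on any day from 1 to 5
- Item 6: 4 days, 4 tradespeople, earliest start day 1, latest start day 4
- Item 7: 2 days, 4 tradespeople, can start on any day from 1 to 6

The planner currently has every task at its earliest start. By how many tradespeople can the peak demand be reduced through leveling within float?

Early-start peak: d1:26  d2:23  d3:14  d4:4  d5:0  d6:0  d7:0 ⇒ 26.
Leveled (Item 1@1, Item 2@5, Item 3@6, Item 4@1, Item 5@2, Item 6@1, Item 7@4): d1:10  d2:9  d3:9  d4:10  d5:9  d6:10  d7:10 ⇒ 10.
Reduction 26 − 10 = 16.

16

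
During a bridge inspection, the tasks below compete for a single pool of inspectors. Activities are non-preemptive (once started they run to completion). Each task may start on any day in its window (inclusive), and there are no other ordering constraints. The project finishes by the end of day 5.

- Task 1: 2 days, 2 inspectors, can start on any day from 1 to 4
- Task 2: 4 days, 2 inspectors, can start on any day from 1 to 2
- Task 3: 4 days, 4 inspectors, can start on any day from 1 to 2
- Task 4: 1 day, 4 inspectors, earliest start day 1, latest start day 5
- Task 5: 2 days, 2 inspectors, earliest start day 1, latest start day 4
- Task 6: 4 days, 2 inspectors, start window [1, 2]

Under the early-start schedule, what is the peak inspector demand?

16

Early-start schedule: Task 1@1, Task 2@1, Task 3@1, Task 4@1, Task 5@1, Task 6@1.
Load per day: day 1: 16, day 2: 12, day 3: 8, day 4: 8, day 5: 0.
Peak is 16.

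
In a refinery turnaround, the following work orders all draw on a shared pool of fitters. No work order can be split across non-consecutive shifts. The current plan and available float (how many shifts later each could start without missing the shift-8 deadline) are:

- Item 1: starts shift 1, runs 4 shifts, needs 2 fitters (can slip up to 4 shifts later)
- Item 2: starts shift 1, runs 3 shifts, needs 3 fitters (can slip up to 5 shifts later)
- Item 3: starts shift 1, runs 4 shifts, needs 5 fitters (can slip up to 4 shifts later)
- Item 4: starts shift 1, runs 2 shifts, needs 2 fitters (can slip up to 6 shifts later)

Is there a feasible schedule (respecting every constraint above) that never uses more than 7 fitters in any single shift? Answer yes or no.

Schedule Item 1@1, Item 2@1, Item 3@4, Item 4@1: s1:7  s2:7  s3:5  s4:7  s5:5  s6:5  s7:5  s8:0 — peak 7 ≤ 7.

yes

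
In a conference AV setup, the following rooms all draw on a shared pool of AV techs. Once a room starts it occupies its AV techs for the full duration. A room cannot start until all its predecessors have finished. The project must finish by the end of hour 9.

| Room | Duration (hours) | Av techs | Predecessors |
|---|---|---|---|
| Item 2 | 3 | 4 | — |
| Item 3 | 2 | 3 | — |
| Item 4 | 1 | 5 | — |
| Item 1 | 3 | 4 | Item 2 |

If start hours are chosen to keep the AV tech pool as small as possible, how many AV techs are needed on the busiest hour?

Early-start (Item 2@1, Item 3@1, Item 4@1, Item 1@4) gives peak 12: h1:12  h2:7  h3:4  h4:4  h5:4  h6:4  h7:0  h8:0  h9:0.
Shift Item 3→4, Item 4→6, Item 1→7.
Schedule Item 2@1, Item 3@4, Item 4@6, Item 1@7: h1:4  h2:4  h3:4  h4:3  h5:3  h6:5  h7:4  h8:4  h9:4 — peak 5.

5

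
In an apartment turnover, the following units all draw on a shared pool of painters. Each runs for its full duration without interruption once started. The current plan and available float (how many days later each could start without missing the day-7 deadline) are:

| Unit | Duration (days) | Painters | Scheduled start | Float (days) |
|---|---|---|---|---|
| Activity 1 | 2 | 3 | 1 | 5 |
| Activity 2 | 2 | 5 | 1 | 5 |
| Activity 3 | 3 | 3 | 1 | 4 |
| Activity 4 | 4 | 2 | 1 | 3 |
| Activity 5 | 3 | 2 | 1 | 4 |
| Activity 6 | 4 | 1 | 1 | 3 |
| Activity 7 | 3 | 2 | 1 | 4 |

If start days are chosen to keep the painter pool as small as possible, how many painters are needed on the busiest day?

8

Early-start (Activity 1@1, Activity 2@1, Activity 3@1, Activity 4@1, Activity 5@1, Activity 6@1, Activity 7@1) gives peak 18: d1:18  d2:18  d3:10  d4:3  d5:0  d6:0  d7:0.
Shift Activity 2→3, Activity 4→4, Activity 5→5, Activity 6→4, Activity 7→5.
Schedule Activity 1@1, Activity 2@3, Activity 3@1, Activity 4@4, Activity 5@5, Activity 6@4, Activity 7@5: d1:6  d2:6  d3:8  d4:8  d5:7  d6:7  d7:7 — peak 8.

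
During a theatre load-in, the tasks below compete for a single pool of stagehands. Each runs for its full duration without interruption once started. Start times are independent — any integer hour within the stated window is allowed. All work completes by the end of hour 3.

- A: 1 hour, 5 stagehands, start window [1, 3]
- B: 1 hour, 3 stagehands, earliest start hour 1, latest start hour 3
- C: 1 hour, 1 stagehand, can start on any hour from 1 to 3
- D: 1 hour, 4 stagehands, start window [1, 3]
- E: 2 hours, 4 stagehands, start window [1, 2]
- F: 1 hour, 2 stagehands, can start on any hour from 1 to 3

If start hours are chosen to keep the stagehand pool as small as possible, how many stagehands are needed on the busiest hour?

Early-start (A@1, B@1, C@1, D@1, E@1, F@1) gives peak 19: h1:19  h2:4  h3:0.
Shift C→2, D→3, E→2, F→2.
Schedule A@1, B@1, C@2, D@3, E@2, F@2: h1:8  h2:7  h3:8 — peak 8.
Total stagehand-hours = 23 over 3 hours ⇒ peak ≥ ⌈23/3⌉ = 8, so 8 is optimal.

8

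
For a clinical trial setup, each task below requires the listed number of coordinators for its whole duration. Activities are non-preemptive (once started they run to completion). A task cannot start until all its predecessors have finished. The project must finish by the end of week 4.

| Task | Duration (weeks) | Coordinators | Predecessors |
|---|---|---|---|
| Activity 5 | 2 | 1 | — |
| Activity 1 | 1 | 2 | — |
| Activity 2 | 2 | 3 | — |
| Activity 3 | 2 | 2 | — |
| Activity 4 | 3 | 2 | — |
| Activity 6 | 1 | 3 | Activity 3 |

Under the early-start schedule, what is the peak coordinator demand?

10

Early-start schedule: Activity 5@1, Activity 1@1, Activity 2@1, Activity 3@1, Activity 4@1, Activity 6@3.
Load per week: week 1: 10, week 2: 8, week 3: 5, week 4: 0.
Peak is 10.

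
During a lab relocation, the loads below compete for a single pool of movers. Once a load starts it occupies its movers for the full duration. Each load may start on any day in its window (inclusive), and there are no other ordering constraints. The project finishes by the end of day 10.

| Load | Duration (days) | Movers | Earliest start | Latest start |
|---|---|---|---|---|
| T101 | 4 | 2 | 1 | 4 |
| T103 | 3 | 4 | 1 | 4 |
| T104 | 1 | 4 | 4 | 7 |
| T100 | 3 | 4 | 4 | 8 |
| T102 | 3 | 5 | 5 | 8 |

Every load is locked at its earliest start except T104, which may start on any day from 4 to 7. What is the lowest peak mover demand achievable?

9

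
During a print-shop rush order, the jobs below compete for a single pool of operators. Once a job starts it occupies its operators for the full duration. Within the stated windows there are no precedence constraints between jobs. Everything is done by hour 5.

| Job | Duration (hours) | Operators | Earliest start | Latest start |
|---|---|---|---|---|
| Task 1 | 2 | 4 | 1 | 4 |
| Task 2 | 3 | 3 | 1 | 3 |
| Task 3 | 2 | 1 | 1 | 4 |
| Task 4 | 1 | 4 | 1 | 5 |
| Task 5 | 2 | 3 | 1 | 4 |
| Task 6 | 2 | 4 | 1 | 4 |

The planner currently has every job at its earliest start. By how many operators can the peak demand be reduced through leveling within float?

Early-start peak: h1:19  h2:15  h3:3  h4:0  h5:0 ⇒ 19.
Leveled (Task 1@1, Task 2@1, Task 3@1, Task 4@3, Task 5@4, Task 6@4): h1:8  h2:8  h3:7  h4:7  h5:7 ⇒ 8.
Reduction 19 − 8 = 11.

11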